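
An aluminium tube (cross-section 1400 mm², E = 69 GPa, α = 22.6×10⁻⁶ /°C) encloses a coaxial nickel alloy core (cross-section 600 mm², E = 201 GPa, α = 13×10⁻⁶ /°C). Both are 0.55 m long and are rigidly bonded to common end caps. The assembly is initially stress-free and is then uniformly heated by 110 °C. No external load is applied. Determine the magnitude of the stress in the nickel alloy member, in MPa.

The aluminium has the larger α, so on heating it would change length more than the nickel alloy if both were free. The rigid plates force a common final length, so the aluminium is put into compression and the nickel alloy into tension, with equal and opposite forces P (no external load).
Setting the final lengths equal and cancelling L: (α₁ − α₂)ΔT = P/(A₁E₁) + P/(A₂E₂).
|α₁ − α₂|·ΔT = 9.6×10⁻⁶ × 110 = 0.001056.
1/(A₁E₁) + 1/(A₂E₂) = 1/(1400×69×10³) + 1/(600×201×10³) = 1.864×10⁻⁸ N⁻¹.
So P = 0.001056 / 1.864×10⁻⁸ = 56.64 kN.
σ_{nickel alloy} = P/A₂ = 56640/600 = 94.4 MPa, tensile.

σ ≈ 94.4 MPa (tensile)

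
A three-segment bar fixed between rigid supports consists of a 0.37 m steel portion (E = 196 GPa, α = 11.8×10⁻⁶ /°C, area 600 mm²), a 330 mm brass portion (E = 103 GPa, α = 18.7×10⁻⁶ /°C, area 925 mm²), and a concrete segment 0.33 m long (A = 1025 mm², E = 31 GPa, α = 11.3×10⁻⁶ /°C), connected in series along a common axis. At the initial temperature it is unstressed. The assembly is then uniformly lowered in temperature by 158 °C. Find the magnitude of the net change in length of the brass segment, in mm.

If the supports were absent, the total length change would be Σ αᵢΔT Lᵢ = 11.8×10⁻⁶×158×370 + 18.7×10⁻⁶×158×330 + 11.3×10⁻⁶×158×330 = 2.254 mm.
The rigid supports impose zero overall length change; the single axial force P common to all segments must satisfy P Σ Lᵢ/(AᵢEᵢ) = δ_free.
Σ Lᵢ/(AᵢEᵢ) = 370/(600×196×10³) + 330/(925×103×10³) + 330/(1025×31×10³) = 1.7×10⁻⁵ mm/N.
So P = 2.254 / 1.7×10⁻⁵ = 132.6 kN, tensile.
For the brass segment, free thermal change = 18.7×10⁻⁶×158×330 = 0.975 mm and elastic change from P = 132600×330/(925×103×10³) = 0.4594 mm; these oppose, so the net change is 0.516 mm (segment shortens).

|ΔL| ≈ 0.516 mm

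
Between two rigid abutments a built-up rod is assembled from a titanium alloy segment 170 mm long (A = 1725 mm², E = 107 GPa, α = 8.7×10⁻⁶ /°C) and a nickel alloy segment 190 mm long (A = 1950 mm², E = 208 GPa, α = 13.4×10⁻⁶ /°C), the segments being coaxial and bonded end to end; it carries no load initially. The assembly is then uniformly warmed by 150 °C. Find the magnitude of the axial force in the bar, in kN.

If the supports were absent, the total length change would be Σ αᵢΔT Lᵢ = 8.7×10⁻⁶×150×170 + 13.4×10⁻⁶×150×190 = 0.6038 mm.
Since the ends are fixed, an axial force P builds up, equal in every segment, with P · Σ Lᵢ/(AᵢEᵢ) = δ_free.
The series flexibility is Σ Lᵢ/(AᵢEᵢ) = 170/(1725×107×10³) + 190/(1950×208×10³) = 1.389×10⁻⁶ mm/N.
So P = 0.6038 / 1.389×10⁻⁶ = 434.5 kN, compressive.

P ≈ 435 kN (compressive)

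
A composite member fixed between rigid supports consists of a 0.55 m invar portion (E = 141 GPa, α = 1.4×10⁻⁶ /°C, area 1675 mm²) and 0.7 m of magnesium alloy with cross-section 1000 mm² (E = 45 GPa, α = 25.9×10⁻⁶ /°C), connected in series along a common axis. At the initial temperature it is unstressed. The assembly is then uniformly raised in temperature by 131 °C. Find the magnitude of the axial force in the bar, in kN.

If the supports were absent, the total length change would be Σ αᵢΔT Lᵢ = 1.4×10⁻⁶×131×550 + 25.9×10⁻⁶×131×700 = 2.476 mm.
The rigid supports impose zero overall length change; the single axial force P common to all segments must satisfy P Σ Lᵢ/(AᵢEᵢ) = δ_free.
The series flexibility is Σ Lᵢ/(AᵢEᵢ) = 550/(1675×141×10³) + 700/(1000×45×10³) = 1.788×10⁻⁵ mm/N.
So P = 2.476 / 1.788×10⁻⁵ = 138.4 kN, compressive.

P ≈ 138 kN (compressive)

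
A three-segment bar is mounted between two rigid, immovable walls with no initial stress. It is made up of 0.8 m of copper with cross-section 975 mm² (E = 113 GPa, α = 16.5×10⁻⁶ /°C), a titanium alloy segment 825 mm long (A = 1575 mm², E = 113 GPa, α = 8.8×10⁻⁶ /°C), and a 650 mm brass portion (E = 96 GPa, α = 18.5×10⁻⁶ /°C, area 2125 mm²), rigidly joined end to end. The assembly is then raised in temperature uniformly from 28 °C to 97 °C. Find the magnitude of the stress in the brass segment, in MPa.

σ ≈ 69.9 MPa (compressive)

If the supports were absent, the total length change would be Σ αᵢΔT Lᵢ = 16.5×10⁻⁶×69×800 + 8.8×10⁻⁶×69×825 + 18.5×10⁻⁶×69×650 = 2.241 mm.
Since the ends are fixed, an axial force P builds up, equal in every segment, with P · Σ Lᵢ/(AᵢEᵢ) = δ_free.
The series flexibility is Σ Lᵢ/(AᵢEᵢ) = 800/(975×113×10³) + 825/(1575×113×10³) + 650/(2125×96×10³) = 1.508×10⁻⁵ mm/N.
Hence P = δ_free / Σ(L/AE) = 2.241/1.508×10⁻⁵ = 148.6 kN (compressive).
σ_{brass} = P / A = 148600 / 2125 = 69.93 MPa.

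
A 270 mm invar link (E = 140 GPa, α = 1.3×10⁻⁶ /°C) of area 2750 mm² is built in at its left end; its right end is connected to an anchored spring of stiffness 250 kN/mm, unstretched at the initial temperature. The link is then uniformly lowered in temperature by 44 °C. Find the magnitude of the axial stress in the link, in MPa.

σ ≈ 1.19 MPa (tensile)

If the spring were absent the link would shorten by αΔT L = 1.3×10⁻⁶ × 44 × 270 = 0.01544 mm.
With a force P in the spring, the elastic change of the link is PL/(AE) and that of the spring is P/k; compatibility requires their sum to equal δ_free.
So P = δ_free / [L/(AE) + 1/k] = 0.01544 / [ 270/(2750×140×10³) + 1/(250×10³) ].
P = 0.01544 / 4.701×10⁻⁶ = 3285 N.
σ = P/A = 3285/2750 = 1.195 MPa.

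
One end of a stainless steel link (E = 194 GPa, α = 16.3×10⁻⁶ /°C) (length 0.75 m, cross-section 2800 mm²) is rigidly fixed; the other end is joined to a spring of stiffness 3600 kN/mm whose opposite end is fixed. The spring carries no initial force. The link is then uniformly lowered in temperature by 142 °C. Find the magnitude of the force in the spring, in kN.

Free thermal contraction: δ_free = αΔT L = 16.3×10⁻⁶ × 142 × 750 = 1.736 mm.
With a force P in the spring, the elastic change of the link is PL/(AE) and that of the spring is P/k; compatibility requires their sum to equal δ_free.
P [ L/(AE) + 1/k ] = δ_free → P [ 750/(2800×194×10³) + 1/(3600×10³) ] = 1.736.
P = 1.736 / 1.658×10⁻⁶ = 1.047×10⁶ N.

P ≈ 1050 kN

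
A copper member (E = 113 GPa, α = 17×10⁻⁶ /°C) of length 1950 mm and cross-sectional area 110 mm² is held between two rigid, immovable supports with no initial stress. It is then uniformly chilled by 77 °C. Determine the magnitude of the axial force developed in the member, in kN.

Full restraint means ε = 0, so the stress is σ = EαΔT = 113×10³ × 17×10⁻⁶ × 77 = 147.9 MPa.
Axial force P = σA = 147.9 × 110 = 16270 N = 16.27 kN, tensile.

P ≈ 16.3 kN (tensile)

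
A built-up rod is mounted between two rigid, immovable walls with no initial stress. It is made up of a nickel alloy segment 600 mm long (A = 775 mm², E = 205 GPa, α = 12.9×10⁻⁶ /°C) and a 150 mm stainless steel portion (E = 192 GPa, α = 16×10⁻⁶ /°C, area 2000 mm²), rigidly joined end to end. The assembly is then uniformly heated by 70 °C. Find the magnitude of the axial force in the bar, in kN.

With the walls removed the bar would change length by δ_free = Σ αᵢΔT Lᵢ = 12.9×10⁻⁶×70×600 + 16×10⁻⁶×70×150 = 0.7098 mm.
The rigid supports impose zero overall length change; the single axial force P common to all segments must satisfy P Σ Lᵢ/(AᵢEᵢ) = δ_free.
The series flexibility is Σ Lᵢ/(AᵢEᵢ) = 600/(775×205×10³) + 150/(2000×192×10³) = 4.167×10⁻⁶ mm/N.
Hence P = δ_free / Σ(L/AE) = 0.7098/4.167×10⁻⁶ = 170.3 kN (compressive).

P ≈ 170 kN (compressive)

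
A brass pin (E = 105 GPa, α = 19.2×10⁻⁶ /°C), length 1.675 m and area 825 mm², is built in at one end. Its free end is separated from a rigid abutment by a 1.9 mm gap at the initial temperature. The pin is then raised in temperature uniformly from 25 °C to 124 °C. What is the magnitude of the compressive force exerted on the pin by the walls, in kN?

Unrestrained expansion: δ_free = αΔT L = 19.2×10⁻⁶ × 99 × 1675 = 3.184 mm.
This exceeds the 1.9 mm gap, so the wall pushes back. The portion of expansion that must be recovered elastically is δ_free − gap = 3.184 − 1.9 = 1.284 mm.
So σ = E(δ_free − g)/L = 105×10³ × 1.284/1675 = 80.48 MPa.
P = σA = 80.48 × 825 = 66.4 kN.

P ≈ 66.4 kN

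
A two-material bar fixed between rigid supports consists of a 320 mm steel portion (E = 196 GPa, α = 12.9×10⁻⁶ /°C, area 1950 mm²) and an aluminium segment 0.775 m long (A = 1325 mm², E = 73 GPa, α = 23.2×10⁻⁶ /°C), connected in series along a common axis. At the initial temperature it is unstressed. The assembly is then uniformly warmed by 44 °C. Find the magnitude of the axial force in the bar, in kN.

P ≈ 110 kN (compressive)

If the supports were absent, the total length change would be Σ αᵢΔT Lᵢ = 12.9×10⁻⁶×44×320 + 23.2×10⁻⁶×44×775 = 0.9728 mm.
The walls prevent any net length change, so an axial force P (same in every segment) develops. Compatibility: P · Σ Lᵢ/(AᵢEᵢ) = δ_free.
Σ Lᵢ/(AᵢEᵢ) = 320/(1950×196×10³) + 775/(1325×73×10³) = 8.85×10⁻⁶ mm/N.
Hence P = δ_free / Σ(L/AE) = 0.9728/8.85×10⁻⁶ = 109.9 kN (compressive).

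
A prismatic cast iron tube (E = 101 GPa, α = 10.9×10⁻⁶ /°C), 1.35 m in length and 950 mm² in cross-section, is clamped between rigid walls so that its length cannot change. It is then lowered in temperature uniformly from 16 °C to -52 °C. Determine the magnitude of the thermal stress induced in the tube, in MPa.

With length fixed, the mechanical strain must cancel the thermal strain αΔT = 10.9×10⁻⁶ × 68 = 741.2×10⁻⁶.
The stress required to suppress this strain is σ = Eε = 101×10³ × 741.2×10⁻⁶ = 74.86 MPa, tensile since the tube is trying to contract.

σ ≈ 74.9 MPa (tensile)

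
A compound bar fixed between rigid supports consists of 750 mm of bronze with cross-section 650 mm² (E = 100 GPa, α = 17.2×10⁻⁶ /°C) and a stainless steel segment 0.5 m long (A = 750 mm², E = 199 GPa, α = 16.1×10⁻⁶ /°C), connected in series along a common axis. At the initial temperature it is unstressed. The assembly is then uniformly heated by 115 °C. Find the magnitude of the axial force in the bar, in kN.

Free thermal expansion of the whole bar: Σ αᵢΔT Lᵢ = 17.2×10⁻⁶×115×750 + 16.1×10⁻⁶×115×500 = 2.409 mm.
The walls prevent any net length change, so an axial force P (same in every segment) develops. Compatibility: P · Σ Lᵢ/(AᵢEᵢ) = δ_free.
Σ Lᵢ/(AᵢEᵢ) = 750/(650×100×10³) + 500/(750×199×10³) = 1.489×10⁻⁵ mm/N.
So P = 2.409 / 1.489×10⁻⁵ = 161.8 kN, compressive.

P ≈ 162 kN (compressive)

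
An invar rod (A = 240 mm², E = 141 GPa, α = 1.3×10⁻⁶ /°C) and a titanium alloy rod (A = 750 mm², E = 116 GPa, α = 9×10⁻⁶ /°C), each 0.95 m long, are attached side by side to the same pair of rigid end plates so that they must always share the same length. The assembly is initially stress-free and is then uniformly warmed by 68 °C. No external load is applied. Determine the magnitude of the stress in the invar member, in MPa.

Equilibrium of a rigid end plate with no external load gives equal and opposite internal forces ±P in the two members. Since α_{titanium alloy} > α_{invar}, heating drives the titanium alloy into compression and the invar into tension.
Setting the final lengths equal and cancelling L: (α₁ − α₂)ΔT = P/(A₁E₁) + P/(A₂E₂).
|α₁ − α₂|·ΔT = 7.7×10⁻⁶ × 68 = 0.0005236.
1/(A₁E₁) + 1/(A₂E₂) = 1/(240×141×10³) + 1/(750×116×10³) = 4.105×10⁻⁸ N⁻¹.
P = 0.0005236 / 4.105×10⁻⁸ = 12760 N = 12.76 kN.
σ_{invar} = P/A₁ = 12760/240 = 53.15 MPa, tensile.

σ ≈ 53.2 MPa (tensile)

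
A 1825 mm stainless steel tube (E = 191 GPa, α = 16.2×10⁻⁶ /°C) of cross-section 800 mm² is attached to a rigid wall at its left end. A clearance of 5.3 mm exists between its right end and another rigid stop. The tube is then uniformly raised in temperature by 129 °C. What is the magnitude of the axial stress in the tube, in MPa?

σ ≈ 0 MPa

Free thermal elongation = αΔT L = 16.2×10⁻⁶ × 129 × 1825 = 3.814 mm.
Since δ_free = 3.81 mm is less than the 5.3 mm gap, the tube never touches the wall. No axial force develops.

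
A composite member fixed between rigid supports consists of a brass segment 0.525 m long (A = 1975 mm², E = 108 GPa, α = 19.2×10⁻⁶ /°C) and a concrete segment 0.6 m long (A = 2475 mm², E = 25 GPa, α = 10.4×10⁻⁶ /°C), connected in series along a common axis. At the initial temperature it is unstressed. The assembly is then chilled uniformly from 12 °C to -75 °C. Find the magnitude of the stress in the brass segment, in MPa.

Free thermal contraction of the whole bar: Σ αᵢΔT Lᵢ = 19.2×10⁻⁶×87×525 + 10.4×10⁻⁶×87×600 = 1.42 mm.
The walls prevent any net length change, so an axial force P (same in every segment) develops. Compatibility: P · Σ Lᵢ/(AᵢEᵢ) = δ_free.
Σ Lᵢ/(AᵢEᵢ) = 525/(1975×108×10³) + 600/(2475×25×10³) = 1.216×10⁻⁵ mm/N.
Hence P = δ_free / Σ(L/AE) = 1.42/1.216×10⁻⁵ = 116.8 kN (tensile).
σ_{brass} = P / A = 116800 / 1975 = 59.13 MPa.

σ ≈ 59.1 MPa (tensile)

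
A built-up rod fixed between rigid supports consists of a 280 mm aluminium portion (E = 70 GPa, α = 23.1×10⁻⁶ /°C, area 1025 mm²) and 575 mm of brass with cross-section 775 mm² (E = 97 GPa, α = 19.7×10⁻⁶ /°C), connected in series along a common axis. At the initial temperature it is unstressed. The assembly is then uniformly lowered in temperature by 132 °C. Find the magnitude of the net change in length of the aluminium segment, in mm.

If the supports were absent, the total length change would be Σ αᵢΔT Lᵢ = 23.1×10⁻⁶×132×280 + 19.7×10⁻⁶×132×575 = 2.349 mm.
Since the ends are fixed, an axial force P builds up, equal in every segment, with P · Σ Lᵢ/(AᵢEᵢ) = δ_free.
Σ Lᵢ/(AᵢEᵢ) = 280/(1025×70×10³) + 575/(775×97×10³) = 1.155×10⁻⁵ mm/N.
Hence P = δ_free / Σ(L/AE) = 2.349/1.155×10⁻⁵ = 203.4 kN (tensile).
For the aluminium segment, free thermal change = 23.1×10⁻⁶×132×280 = 0.8538 mm and elastic change from P = 203400×280/(1025×70×10³) = 0.7936 mm; these oppose, so the net change is 0.0602 mm (segment shortens).

|ΔL| ≈ 0.0602 mm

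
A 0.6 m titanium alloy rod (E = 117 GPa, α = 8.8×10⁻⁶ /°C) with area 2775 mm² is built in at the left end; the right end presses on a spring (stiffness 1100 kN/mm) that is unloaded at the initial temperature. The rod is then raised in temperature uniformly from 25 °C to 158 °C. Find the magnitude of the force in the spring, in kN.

P ≈ 255 kN

The unrestrained thermal change is αΔT L = 8.8×10⁻⁶ × 133 × 600 = 0.7022 mm.
With a force P in the spring, the elastic change of the rod is PL/(AE) and that of the spring is P/k; compatibility requires their sum to equal δ_free.
P [ L/(AE) + 1/k ] = δ_free → P [ 600/(2775×117×10³) + 1/(1100×10³) ] = 0.7022.
P = 0.7022 / 2.757×10⁻⁶ = 254700 N.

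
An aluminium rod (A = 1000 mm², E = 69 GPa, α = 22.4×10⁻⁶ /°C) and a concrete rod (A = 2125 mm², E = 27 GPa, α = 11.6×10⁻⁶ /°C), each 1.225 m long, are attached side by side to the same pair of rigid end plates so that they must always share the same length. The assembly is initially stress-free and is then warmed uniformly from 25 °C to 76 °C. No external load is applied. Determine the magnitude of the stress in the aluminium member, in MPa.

σ ≈ 17.3 MPa (compressive)

Equilibrium of a rigid end plate with no external load gives equal and opposite internal forces ±P in the two members. Since α_{aluminium} > α_{concrete}, heating drives the aluminium into compression and the concrete into tension.
Compatibility of the two members (thermal + elastic change equal): (α₁ − α₂)ΔT = P·[1/(A₁E₁) + 1/(A₂E₂)].
|α₁ − α₂|·ΔT = 10.8×10⁻⁶ × 51 = 0.0005508.
1/(A₁E₁) + 1/(A₂E₂) = 1/(1000×69×10³) + 1/(2125×27×10³) = 3.192×10⁻⁸ N⁻¹.
P = 0.0005508 / 3.192×10⁻⁸ = 17250 N = 17.25 kN.
σ_{aluminium} = P/A₁ = 17250/1000 = 17.25 MPa, compressive.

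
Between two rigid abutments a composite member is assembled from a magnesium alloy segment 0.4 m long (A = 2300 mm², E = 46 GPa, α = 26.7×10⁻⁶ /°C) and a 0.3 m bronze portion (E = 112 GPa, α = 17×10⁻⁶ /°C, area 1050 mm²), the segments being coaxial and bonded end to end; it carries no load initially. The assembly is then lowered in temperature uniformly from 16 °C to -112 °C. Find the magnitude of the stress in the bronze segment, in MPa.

σ ≈ 304 MPa (tensile)

With the walls removed the bar would change length by δ_free = Σ αᵢΔT Lᵢ = 26.7×10⁻⁶×128×400 + 17×10⁻⁶×128×300 = 2.02 mm.
Since the ends are fixed, an axial force P builds up, equal in every segment, with P · Σ Lᵢ/(AᵢEᵢ) = δ_free.
Σ Lᵢ/(AᵢEᵢ) = 400/(2300×46×10³) + 300/(1050×112×10³) = 6.332×10⁻⁶ mm/N.
Hence P = δ_free / Σ(L/AE) = 2.02/6.332×10⁻⁶ = 319 kN (tensile).
σ_{bronze} = P / A = 319000 / 1050 = 303.8 MPa.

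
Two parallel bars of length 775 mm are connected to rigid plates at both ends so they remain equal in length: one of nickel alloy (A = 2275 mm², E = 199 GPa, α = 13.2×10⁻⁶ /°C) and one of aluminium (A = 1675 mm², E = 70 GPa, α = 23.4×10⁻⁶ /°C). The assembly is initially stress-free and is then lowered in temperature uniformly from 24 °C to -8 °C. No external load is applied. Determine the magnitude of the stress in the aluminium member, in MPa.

The aluminium has the larger α, so on cooling it would change length more than the nickel alloy if both were free. The rigid plates force a common final length, so the aluminium is put into tension and the nickel alloy into compression, with equal and opposite forces P (no external load).
Setting the final lengths equal and cancelling L: (α₁ − α₂)ΔT = P/(A₁E₁) + P/(A₂E₂).
|α₁ − α₂|·ΔT = 10.2×10⁻⁶ × 32 = 0.0003264.
1/(A₁E₁) + 1/(A₂E₂) = 1/(2275×199×10³) + 1/(1675×70×10³) = 1.074×10⁻⁸ N⁻¹.
So P = 0.0003264 / 1.074×10⁻⁸ = 30.4 kN.
σ_{aluminium} = P/A₂ = 30400/1675 = 18.15 MPa, tensile.

σ ≈ 18.1 MPa (tensile)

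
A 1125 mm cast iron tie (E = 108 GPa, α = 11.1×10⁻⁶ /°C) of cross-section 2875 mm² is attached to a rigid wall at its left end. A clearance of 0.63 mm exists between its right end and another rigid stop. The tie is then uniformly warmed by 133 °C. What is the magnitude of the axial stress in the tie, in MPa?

σ ≈ 99 MPa (compressive)

Unrestrained expansion: δ_free = αΔT L = 11.1×10⁻⁶ × 133 × 1125 = 1.661 mm.
This exceeds the 0.63 mm gap, so the wall pushes back. The portion of expansion that must be recovered elastically is δ_free − gap = 1.661 − 0.63 = 1.031 mm.
So σ = E(δ_free − g)/L = 108×10³ × 1.031/1125 = 98.96 MPa.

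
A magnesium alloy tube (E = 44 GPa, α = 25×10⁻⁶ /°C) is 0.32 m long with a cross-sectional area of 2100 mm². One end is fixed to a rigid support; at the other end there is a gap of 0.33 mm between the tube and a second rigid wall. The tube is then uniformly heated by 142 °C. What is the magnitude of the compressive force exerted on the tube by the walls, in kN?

P ≈ 233 kN

Unrestrained expansion: δ_free = αΔT L = 25×10⁻⁶ × 142 × 320 = 1.136 mm.
The gap closes (δ_free > 0.33 mm) and the wall then resists a further 1.136 − 0.33 = 0.806 mm of expansion.
Compatibility: PL/(AE) = 0.806 mm, so σ = P/A = E × (0.806/320) = 110.8 MPa.
P = σA = 110.8 × 2100 = 232.7 kN.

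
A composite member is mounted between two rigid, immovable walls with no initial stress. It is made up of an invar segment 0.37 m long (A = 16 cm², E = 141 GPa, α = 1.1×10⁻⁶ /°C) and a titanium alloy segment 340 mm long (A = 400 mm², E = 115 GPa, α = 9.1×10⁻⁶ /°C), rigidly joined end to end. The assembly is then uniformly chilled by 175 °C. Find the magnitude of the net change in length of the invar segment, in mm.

|ΔL| ≈ 0.04 mm

Free thermal contraction of the whole bar: Σ αᵢΔT Lᵢ = 1.1×10⁻⁶×175×370 + 9.1×10⁻⁶×175×340 = 0.6127 mm.
The rigid supports impose zero overall length change; the single axial force P common to all segments must satisfy P Σ Lᵢ/(AᵢEᵢ) = δ_free.
Σ Lᵢ/(AᵢEᵢ) = 370/(1600×141×10³) + 340/(400×115×10³) = 9.031×10⁻⁶ mm/N.
P = 0.6127 / 9.031×10⁻⁶ = 67840 N = 67.84 kN, tensile.
For the invar segment, free thermal change = 1.1×10⁻⁶×175×370 = 0.07123 mm and elastic change from P = 67840×370/(1600×141×10³) = 0.1113 mm; these oppose, so the net change is 0.04 mm (segment lengthens).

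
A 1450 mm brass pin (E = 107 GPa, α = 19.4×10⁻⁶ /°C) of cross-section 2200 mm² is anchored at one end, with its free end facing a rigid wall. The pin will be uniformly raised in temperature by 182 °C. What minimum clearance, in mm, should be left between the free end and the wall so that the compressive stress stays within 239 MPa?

g ≈ 1.88 mm

With no wall the pin would lengthen by αΔT L = 19.4×10⁻⁶ × 182 × 1450 = 5.12 mm.
A stress of 239 MPa corresponds to the wall pushing the pin back by σL/E = 239×1450/(107×10³) = 3.239 mm.
The gap must absorb the remainder: g_min = 5.12 − 3.239 = 1.881 mm.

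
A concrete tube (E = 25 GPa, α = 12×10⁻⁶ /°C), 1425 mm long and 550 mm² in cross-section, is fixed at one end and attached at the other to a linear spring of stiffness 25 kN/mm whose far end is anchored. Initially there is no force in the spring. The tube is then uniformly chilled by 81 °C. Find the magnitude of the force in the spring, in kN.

Free thermal contraction: δ_free = αΔT L = 12×10⁻⁶ × 81 × 1425 = 1.385 mm.
Let P be the tensile force in the spring. The tube extends elastically by PL/(AE) and the spring stretches by P/k; together these equal δ_free.
So P = δ_free / [L/(AE) + 1/k] = 1.385 / [ 1425/(550×25×10³) + 1/(25×10³) ].
P = 1.385 / 0.0001436 = 9643 N.

P ≈ 9.64 kN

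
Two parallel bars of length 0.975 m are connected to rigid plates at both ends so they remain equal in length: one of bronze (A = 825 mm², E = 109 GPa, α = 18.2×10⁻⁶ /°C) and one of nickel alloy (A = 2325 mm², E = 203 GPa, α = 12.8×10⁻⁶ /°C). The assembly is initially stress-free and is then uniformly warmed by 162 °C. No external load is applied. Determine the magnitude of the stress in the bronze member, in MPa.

The bronze has the larger α, so on heating it would change length more than the nickel alloy if both were free. The rigid plates force a common final length, so the bronze is put into compression and the nickel alloy into tension, with equal and opposite forces P (no external load).
Setting the final lengths equal and cancelling L: (α₁ − α₂)ΔT = P/(A₁E₁) + P/(A₂E₂).
|α₁ − α₂|·ΔT = 5.4×10⁻⁶ × 162 = 0.0008748.
1/(A₁E₁) + 1/(A₂E₂) = 1/(825×109×10³) + 1/(2325×203×10³) = 1.324×10⁻⁸ N⁻¹.
So P = 0.0008748 / 1.324×10⁻⁸ = 66.08 kN.
σ_{bronze} = P/A₁ = 66080/825 = 80.09 MPa, compressive.

σ ≈ 80.1 MPa (compressive)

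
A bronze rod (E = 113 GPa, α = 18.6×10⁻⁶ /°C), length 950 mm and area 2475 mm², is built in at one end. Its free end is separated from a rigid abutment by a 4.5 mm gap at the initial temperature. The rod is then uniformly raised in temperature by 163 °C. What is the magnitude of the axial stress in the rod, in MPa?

Free thermal elongation = αΔT L = 18.6×10⁻⁶ × 163 × 950 = 2.88 mm.
Since δ_free = 2.88 mm is less than the 4.5 mm gap, the rod never touches the wall. No axial force develops.

σ ≈ 0 MPa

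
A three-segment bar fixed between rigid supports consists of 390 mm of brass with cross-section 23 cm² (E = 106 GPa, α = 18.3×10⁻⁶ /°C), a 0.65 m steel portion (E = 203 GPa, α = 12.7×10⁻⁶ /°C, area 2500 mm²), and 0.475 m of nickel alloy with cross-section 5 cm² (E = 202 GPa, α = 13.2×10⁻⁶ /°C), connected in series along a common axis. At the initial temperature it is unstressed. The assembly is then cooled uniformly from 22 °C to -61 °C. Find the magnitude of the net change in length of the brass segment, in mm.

|ΔL| ≈ 0.213 mm

If the supports were absent, the total length change would be Σ αᵢΔT Lᵢ = 18.3×10⁻⁶×83×390 + 12.7×10⁻⁶×83×650 + 13.2×10⁻⁶×83×475 = 1.798 mm.
The walls prevent any net length change, so an axial force P (same in every segment) develops. Compatibility: P · Σ Lᵢ/(AᵢEᵢ) = δ_free.
The series flexibility is Σ Lᵢ/(AᵢEᵢ) = 390/(2300×106×10³) + 650/(2500×203×10³) + 475/(500×202×10³) = 7.583×10⁻⁶ mm/N.
So P = 1.798 / 7.583×10⁻⁶ = 237.1 kN, tensile.
For the brass segment, free thermal change = 18.3×10⁻⁶×83×390 = 0.5924 mm and elastic change from P = 237100×390/(2300×106×10³) = 0.3793 mm; these oppose, so the net change is 0.213 mm (segment shortens).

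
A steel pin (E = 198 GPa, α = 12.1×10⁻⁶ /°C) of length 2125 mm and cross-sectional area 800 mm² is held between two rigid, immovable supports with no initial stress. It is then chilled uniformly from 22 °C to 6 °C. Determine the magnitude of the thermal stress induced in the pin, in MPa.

With length fixed, the mechanical strain must cancel the thermal strain αΔT = 12.1×10⁻⁶ × 16 = 193.6×10⁻⁶.
The stress required to suppress this strain is σ = Eε = 198×10³ × 193.6×10⁻⁶ = 38.33 MPa, tensile since the pin is trying to contract.

σ ≈ 38.3 MPa (tensile)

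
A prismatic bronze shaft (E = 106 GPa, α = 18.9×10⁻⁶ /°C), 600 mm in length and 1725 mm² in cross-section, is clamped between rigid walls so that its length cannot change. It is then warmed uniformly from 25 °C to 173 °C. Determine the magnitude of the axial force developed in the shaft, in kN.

P ≈ 511 kN (compressive)

The ends cannot move, so σ = EαΔT = 106×10³ × 18.9×10⁻⁶ × 148 = 296.5 MPa.
P = AEαΔT = 1725 × 106×10³ × 18.9×10⁻⁶ × 148 = 511.5 kN (compressive).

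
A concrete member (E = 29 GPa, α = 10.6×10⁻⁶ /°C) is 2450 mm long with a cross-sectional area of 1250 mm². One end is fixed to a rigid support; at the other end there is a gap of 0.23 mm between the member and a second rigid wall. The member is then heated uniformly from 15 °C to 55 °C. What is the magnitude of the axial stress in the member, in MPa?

Unrestrained expansion: δ_free = αΔT L = 10.6×10⁻⁶ × 40 × 2450 = 1.039 mm.
The gap closes (δ_free > 0.23 mm) and the wall then resists a further 1.039 − 0.23 = 0.8088 mm of expansion.
That suppressed elongation corresponds to σ = E·Δ/L = 29×10³ × 0.8088/2450 = 9.574 MPa.

σ ≈ 9.57 MPa (compressive)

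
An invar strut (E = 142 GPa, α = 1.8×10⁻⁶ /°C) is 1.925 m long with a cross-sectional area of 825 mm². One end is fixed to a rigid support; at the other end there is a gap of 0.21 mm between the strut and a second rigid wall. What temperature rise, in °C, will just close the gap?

The gap closes when αΔT L = 0.21 mm, since the strut is still unstressed at that instant.
ΔT = 0.21 / (1.8×10⁻⁶ × 1925) = 60.61 °C.

ΔT ≈ 60.6 °C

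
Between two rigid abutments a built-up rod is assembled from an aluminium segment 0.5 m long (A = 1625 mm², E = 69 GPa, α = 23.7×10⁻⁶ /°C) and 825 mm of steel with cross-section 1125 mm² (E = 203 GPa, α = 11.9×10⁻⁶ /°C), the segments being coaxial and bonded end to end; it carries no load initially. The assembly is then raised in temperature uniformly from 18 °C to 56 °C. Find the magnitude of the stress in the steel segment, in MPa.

If the supports were absent, the total length change would be Σ αᵢΔT Lᵢ = 23.7×10⁻⁶×38×500 + 11.9×10⁻⁶×38×825 = 0.8234 mm.
The walls prevent any net length change, so an axial force P (same in every segment) develops. Compatibility: P · Σ Lᵢ/(AᵢEᵢ) = δ_free.
The series flexibility is Σ Lᵢ/(AᵢEᵢ) = 500/(1625×69×10³) + 825/(1125×203×10³) = 8.072×10⁻⁶ mm/N.
P = 0.8234 / 8.072×10⁻⁶ = 102000 N = 102 kN, compressive.
σ_{steel} = P / A = 102000 / 1125 = 90.67 MPa.

σ ≈ 90.7 MPa (compressive)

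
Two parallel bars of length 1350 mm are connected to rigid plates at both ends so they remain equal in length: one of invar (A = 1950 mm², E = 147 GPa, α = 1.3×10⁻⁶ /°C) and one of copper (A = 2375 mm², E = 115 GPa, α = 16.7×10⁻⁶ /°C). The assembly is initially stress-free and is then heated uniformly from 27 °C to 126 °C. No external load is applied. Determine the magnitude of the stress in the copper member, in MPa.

σ ≈ 89.8 MPa (compressive)

Both members must finish at the same length. With the larger α, the copper tends to over-expand; the plates restrain it, putting the copper in compression and the invar in tension. With no external load the two internal forces are equal and opposite, magnitude P.
Setting the final lengths equal and cancelling L: (α₁ − α₂)ΔT = P/(A₁E₁) + P/(A₂E₂).
|α₁ − α₂|·ΔT = 15.4×10⁻⁶ × 99 = 0.001525.
1/(A₁E₁) + 1/(A₂E₂) = 1/(1950×147×10³) + 1/(2375×115×10³) = 7.15×10⁻⁹ N⁻¹.
P = 0.001525 / 7.15×10⁻⁹ = 213200 N = 213.2 kN.
σ_{copper} = P/A₂ = 213200/2375 = 89.78 MPa, compressive.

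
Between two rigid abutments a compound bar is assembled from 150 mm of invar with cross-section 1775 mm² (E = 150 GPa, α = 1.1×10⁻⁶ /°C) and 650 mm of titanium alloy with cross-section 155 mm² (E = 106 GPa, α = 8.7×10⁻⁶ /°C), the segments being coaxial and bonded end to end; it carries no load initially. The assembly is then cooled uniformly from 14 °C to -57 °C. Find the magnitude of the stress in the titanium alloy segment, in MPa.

With the walls removed the bar would change length by δ_free = Σ αᵢΔT Lᵢ = 1.1×10⁻⁶×71×150 + 8.7×10⁻⁶×71×650 = 0.4132 mm.
The rigid supports impose zero overall length change; the single axial force P common to all segments must satisfy P Σ Lᵢ/(AᵢEᵢ) = δ_free.
The series flexibility is Σ Lᵢ/(AᵢEᵢ) = 150/(1775×150×10³) + 650/(155×106×10³) = 4.013×10⁻⁵ mm/N.
P = 0.4132 / 4.013×10⁻⁵ = 10300 N = 10.3 kN, tensile.
σ_{titanium alloy} = P / A = 10300 / 155 = 66.44 MPa.

σ ≈ 66.4 MPa (tensile)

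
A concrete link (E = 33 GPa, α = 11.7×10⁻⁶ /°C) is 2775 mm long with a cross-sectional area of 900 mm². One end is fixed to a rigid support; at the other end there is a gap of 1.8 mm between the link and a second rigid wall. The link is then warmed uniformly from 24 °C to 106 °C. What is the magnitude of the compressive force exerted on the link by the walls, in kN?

P ≈ 9.23 kN

Free thermal elongation = αΔT L = 11.7×10⁻⁶ × 82 × 2775 = 2.662 mm.
The gap closes (δ_free > 1.8 mm) and the wall then resists a further 2.662 − 1.8 = 0.8623 mm of expansion.
So σ = E(δ_free − g)/L = 33×10³ × 0.8623/2775 = 10.25 MPa.
P = σA = 10.25 × 900 = 9.229 kN.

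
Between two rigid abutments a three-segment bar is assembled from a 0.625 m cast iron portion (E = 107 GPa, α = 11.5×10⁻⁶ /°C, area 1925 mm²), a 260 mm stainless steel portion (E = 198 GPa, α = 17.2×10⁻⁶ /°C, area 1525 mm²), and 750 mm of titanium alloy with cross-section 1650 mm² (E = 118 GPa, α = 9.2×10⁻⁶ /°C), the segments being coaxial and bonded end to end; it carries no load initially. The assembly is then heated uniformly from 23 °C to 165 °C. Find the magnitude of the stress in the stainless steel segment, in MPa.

σ ≈ 223 MPa (compressive)

Free thermal expansion of the whole bar: Σ αᵢΔT Lᵢ = 11.5×10⁻⁶×142×625 + 17.2×10⁻⁶×142×260 + 9.2×10⁻⁶×142×750 = 2.635 mm.
Since the ends are fixed, an axial force P builds up, equal in every segment, with P · Σ Lᵢ/(AᵢEᵢ) = δ_free.
Σ Lᵢ/(AᵢEᵢ) = 625/(1925×107×10³) + 260/(1525×198×10³) + 750/(1650×118×10³) = 7.747×10⁻⁶ mm/N.
So P = 2.635 / 7.747×10⁻⁶ = 340.2 kN, compressive.
σ_{stainless steel} = P / A = 340200 / 1525 = 223.1 MPa.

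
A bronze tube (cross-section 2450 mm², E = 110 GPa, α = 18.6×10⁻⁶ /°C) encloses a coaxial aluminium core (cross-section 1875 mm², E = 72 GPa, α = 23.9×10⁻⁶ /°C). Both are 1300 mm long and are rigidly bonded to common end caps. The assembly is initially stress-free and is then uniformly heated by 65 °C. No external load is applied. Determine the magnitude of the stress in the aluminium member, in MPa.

σ ≈ 16.5 MPa (compressive)

Both members must finish at the same length. With the larger α, the aluminium tends to over-expand; the plates restrain it, putting the aluminium in compression and the bronze in tension. With no external load the two internal forces are equal and opposite, magnitude P.
Equating the net (thermal + elastic) strains gives |α₁ − α₂|·ΔT = P·[1/(A₁E₁) + 1/(A₂E₂)].
|α₁ − α₂|·ΔT = 5.3×10⁻⁶ × 65 = 0.0003445.
1/(A₁E₁) + 1/(A₂E₂) = 1/(2450×110×10³) + 1/(1875×72×10³) = 1.112×10⁻⁸ N⁻¹.
P = 0.0003445 / 1.112×10⁻⁸ = 30990 N = 30.99 kN.
σ_{aluminium} = P/A₂ = 30990/1875 = 16.53 MPa, compressive.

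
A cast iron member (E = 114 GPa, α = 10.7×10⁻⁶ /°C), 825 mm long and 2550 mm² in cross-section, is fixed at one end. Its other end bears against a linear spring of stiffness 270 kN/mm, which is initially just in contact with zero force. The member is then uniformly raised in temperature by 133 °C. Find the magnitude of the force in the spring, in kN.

P ≈ 179 kN

If the spring were absent the member would lengthen by αΔT L = 10.7×10⁻⁶ × 133 × 825 = 1.174 mm.
Let P be the compressive force at the spring. The member shortens elastically by PL/(AE) and the spring compresses by P/k; together these equal δ_free.
P [ L/(AE) + 1/k ] = δ_free → P [ 825/(2550×114×10³) + 1/(270×10³) ] = 1.174.
P = 1.174 / 6.542×10⁻⁶ = 179500 N.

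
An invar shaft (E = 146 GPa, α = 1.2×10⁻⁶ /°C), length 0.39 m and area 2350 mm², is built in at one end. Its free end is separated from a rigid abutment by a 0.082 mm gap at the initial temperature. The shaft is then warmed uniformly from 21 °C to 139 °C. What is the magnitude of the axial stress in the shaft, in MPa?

σ ≈ 0 MPa

If the wall were absent the shaft would grow by αΔT L = 1.2×10⁻⁶ × 118 × 390 = 0.05522 mm.
This is smaller than the 0.082 mm clearance, so the shaft expands freely without reaching the stop — the stress is zero.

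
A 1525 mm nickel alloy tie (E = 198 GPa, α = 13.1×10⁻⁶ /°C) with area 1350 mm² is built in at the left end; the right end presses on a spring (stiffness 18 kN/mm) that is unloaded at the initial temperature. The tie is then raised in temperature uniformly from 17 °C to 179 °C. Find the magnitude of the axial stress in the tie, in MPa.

σ ≈ 39.1 MPa (compressive)

Free thermal expansion: δ_free = αΔT L = 13.1×10⁻⁶ × 162 × 1525 = 3.236 mm.
With a force P in the spring, the elastic change of the tie is PL/(AE) and that of the spring is P/k; compatibility requires their sum to equal δ_free.
So P = δ_free / [L/(AE) + 1/k] = 3.236 / [ 1525/(1350×198×10³) + 1/(18×10³) ].
P = 3.236 / 6.126×10⁻⁵ = 52830 N.
σ = P/A = 52830/1350 = 39.13 MPa.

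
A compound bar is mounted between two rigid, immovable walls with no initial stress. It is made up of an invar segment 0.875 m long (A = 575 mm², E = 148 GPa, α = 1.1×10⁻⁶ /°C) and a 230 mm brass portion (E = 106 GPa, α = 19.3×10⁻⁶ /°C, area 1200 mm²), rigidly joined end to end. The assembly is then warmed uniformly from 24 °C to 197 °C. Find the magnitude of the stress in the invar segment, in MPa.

σ ≈ 134 MPa (compressive)

If the supports were absent, the total length change would be Σ αᵢΔT Lᵢ = 1.1×10⁻⁶×173×875 + 19.3×10⁻⁶×173×230 = 0.9345 mm.
The walls prevent any net length change, so an axial force P (same in every segment) develops. Compatibility: P · Σ Lᵢ/(AᵢEᵢ) = δ_free.
Σ Lᵢ/(AᵢEᵢ) = 875/(575×148×10³) + 230/(1200×106×10³) = 1.209×10⁻⁵ mm/N.
So P = 0.9345 / 1.209×10⁻⁵ = 77.29 kN, compressive.
σ_{invar} = P / A = 77290 / 575 = 134.4 MPa.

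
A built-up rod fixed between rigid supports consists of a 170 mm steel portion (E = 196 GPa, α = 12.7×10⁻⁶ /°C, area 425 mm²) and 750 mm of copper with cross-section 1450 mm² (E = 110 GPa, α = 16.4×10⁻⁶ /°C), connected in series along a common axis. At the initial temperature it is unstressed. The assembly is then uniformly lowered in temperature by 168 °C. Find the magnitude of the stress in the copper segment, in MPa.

With the walls removed the bar would change length by δ_free = Σ αᵢΔT Lᵢ = 12.7×10⁻⁶×168×170 + 16.4×10⁻⁶×168×750 = 2.429 mm.
The walls prevent any net length change, so an axial force P (same in every segment) develops. Compatibility: P · Σ Lᵢ/(AᵢEᵢ) = δ_free.
The series flexibility is Σ Lᵢ/(AᵢEᵢ) = 170/(425×196×10³) + 750/(1450×110×10³) = 6.743×10⁻⁶ mm/N.
Hence P = δ_free / Σ(L/AE) = 2.429/6.743×10⁻⁶ = 360.2 kN (tensile).
σ_{copper} = P / A = 360200 / 1450 = 248.4 MPa.

σ ≈ 248 MPa (tensile)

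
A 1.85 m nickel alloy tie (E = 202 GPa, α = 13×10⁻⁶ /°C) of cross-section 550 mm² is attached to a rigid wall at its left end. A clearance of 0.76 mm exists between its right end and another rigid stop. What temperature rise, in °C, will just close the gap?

The gap closes when αΔT L = 0.76 mm, since the tie is still unstressed at that instant.
ΔT = 0.76 / (13×10⁻⁶ × 1850) = 31.6 °C.

ΔT ≈ 31.6 °C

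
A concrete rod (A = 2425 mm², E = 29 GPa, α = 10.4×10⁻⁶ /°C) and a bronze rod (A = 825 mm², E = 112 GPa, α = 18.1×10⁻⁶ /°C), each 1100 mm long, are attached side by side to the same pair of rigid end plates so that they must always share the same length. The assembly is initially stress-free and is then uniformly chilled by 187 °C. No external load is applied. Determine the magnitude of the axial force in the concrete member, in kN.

P ≈ 57.5 kN (compressive in the concrete)

Both members must finish at the same length. With the larger α, the bronze tends to over-contract; the plates restrain it, putting the bronze in tension and the concrete in compression. With no external load the two internal forces are equal and opposite, magnitude P.
Equating the net (thermal + elastic) strains gives |α₁ − α₂|·ΔT = P·[1/(A₁E₁) + 1/(A₂E₂)].
|α₁ − α₂|·ΔT = 7.7×10⁻⁶ × 187 = 0.00144.
1/(A₁E₁) + 1/(A₂E₂) = 1/(2425×29×10³) + 1/(825×112×10³) = 2.504×10⁻⁸ N⁻¹.
So P = 0.00144 / 2.504×10⁻⁸ = 57.5 kN.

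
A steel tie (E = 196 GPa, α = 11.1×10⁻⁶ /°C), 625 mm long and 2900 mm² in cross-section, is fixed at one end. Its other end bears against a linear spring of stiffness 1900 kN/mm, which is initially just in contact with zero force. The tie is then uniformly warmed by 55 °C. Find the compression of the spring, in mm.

If the spring were absent the tie would lengthen by αΔT L = 11.1×10⁻⁶ × 55 × 625 = 0.3816 mm.
With a force P in the spring, the elastic change of the tie is PL/(AE) and that of the spring is P/k; compatibility requires their sum to equal δ_free.
So P = δ_free / [L/(AE) + 1/k] = 0.3816 / [ 625/(2900×196×10³) + 1/(1900×10³) ].
P = 0.3816 / 1.626×10⁻⁶ = 234700 N.
Spring compression = P/k = 234700/(1900×10³) = 0.1235 mm.

δ ≈ 0.124 mm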